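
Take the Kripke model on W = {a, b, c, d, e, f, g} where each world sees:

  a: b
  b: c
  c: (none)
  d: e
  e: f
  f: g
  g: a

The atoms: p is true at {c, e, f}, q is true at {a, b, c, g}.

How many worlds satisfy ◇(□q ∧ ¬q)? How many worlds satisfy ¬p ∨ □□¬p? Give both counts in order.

1 and 7

For ◇(□q ∧ ¬q):
a: successors {b}; □q ∧ ¬q there: b:F. ✗
b: successors {c}; □q ∧ ¬q there: c:F. ✗
c: no successors, so ◇(□q ∧ ¬q) fails. ✗
d: successors {e}; □q ∧ ¬q there: e:F. ✗
e: successors {f}; □q ∧ ¬q there: f:T. ✓
f: successors {g}; □q ∧ ¬q there: g:F. ✗
g: successors {a}; □q ∧ ¬q there: a:F. ✗
— 1 world.
For ¬p ∨ □□¬p:
a: ¬p is T, □□¬p is F. ✓
b: ¬p is T, □□¬p is T. ✓
c: ¬p is F, □□¬p is T. ✓
d: ¬p is T, □□¬p is F. ✓
e: ¬p is F, □□¬p is T. ✓
f: ¬p is F, □□¬p is T. ✓
g: ¬p is T, □□¬p is T. ✓
— 7 worlds.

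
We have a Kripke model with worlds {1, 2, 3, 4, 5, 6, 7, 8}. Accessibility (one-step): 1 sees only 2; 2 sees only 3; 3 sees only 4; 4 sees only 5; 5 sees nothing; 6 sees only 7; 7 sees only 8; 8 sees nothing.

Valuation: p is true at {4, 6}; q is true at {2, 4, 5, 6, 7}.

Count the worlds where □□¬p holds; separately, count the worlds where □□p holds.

For □□¬p:
1: successors {2}; □¬p there: 2:T. ✓
2: successors {3}; □¬p there: 3:F. ✗
3: successors {4}; □¬p there: 4:T. ✓
4: successors {5}; □¬p there: 5:T. ✓
5: no successors, so □□¬p holds vacuously. ✓
6: successors {7}; □¬p there: 7:T. ✓
7: successors {8}; □¬p there: 8:T. ✓
8: no successors, so □□¬p holds vacuously. ✓
— 7 worlds.
For □□p:
1: successors {2}; □p there: 2:F. ✗
2: successors {3}; □p there: 3:T. ✓
3: successors {4}; □p there: 4:F. ✗
4: successors {5}; □p there: 5:T. ✓
5: no successors, so □□p holds vacuously. ✓
6: successors {7}; □p there: 7:F. ✗
7: successors {8}; □p there: 8:T. ✓
8: no successors, so □□p holds vacuously. ✓
— 5 worlds.

7 and 5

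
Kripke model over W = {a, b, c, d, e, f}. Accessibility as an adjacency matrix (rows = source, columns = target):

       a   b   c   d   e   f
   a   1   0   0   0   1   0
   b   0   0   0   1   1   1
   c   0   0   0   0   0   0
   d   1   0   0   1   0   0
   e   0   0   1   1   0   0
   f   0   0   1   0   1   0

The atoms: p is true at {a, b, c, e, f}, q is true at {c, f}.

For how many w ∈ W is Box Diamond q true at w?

1

a: successors {a, e}; Diamond q there: a:F, e:T. ✗
b: successors {d, e, f}; Diamond q there: d:F, e:T, f:T. ✗
c: no successors, so Box Diamond q holds vacuously. ✓
d: successors {a, d}; Diamond q there: a:F, d:F. ✗
e: successors {c, d}; Diamond q there: c:F, d:F. ✗
f: successors {c, e}; Diamond q there: c:F, e:T. ✗
Satisfying worlds: {c}.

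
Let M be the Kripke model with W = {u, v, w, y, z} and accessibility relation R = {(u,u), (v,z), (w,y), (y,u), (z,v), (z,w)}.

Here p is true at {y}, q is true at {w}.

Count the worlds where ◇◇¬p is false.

u: successors {u}; ◇¬p there: u:T. ✓
v: successors {z}; ◇¬p there: z:T. ✓
w: successors {y}; ◇¬p there: y:T. ✓
y: successors {u}; ◇¬p there: u:T. ✓
z: successors {v, w}; ◇¬p there: v:T, w:F. ✓
Satisfying worlds: {u, v, w, y, z}.
So ◇◇¬p fails at the other 0 worlds.

0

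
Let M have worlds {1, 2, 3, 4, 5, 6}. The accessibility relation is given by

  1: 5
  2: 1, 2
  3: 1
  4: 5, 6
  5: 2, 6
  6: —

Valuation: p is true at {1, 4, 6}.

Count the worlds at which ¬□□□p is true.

1: □□□p is F. ✓
2: □□□p is F. ✓
3: □□□p is F. ✓
4: □□□p is F. ✓
5: □□□p is F. ✓
6: □□□p is T. ✗
Satisfying worlds: {1, 2, 3, 4, 5}.

5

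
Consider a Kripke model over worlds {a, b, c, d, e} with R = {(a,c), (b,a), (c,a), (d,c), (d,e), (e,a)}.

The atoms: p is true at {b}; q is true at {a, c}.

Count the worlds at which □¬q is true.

0

a: successors {c}; ¬q there: c:F. ✗
b: successors {a}; ¬q there: a:F. ✗
c: successors {a}; ¬q there: a:F. ✗
d: successors {c, e}; ¬q there: c:F, e:T. ✗
e: successors {a}; ¬q there: a:F. ✗
Satisfying worlds: ∅.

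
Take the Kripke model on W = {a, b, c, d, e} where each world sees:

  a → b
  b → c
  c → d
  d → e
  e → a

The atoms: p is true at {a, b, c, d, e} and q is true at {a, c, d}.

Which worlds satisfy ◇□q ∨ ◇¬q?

a: ◇□q is T, ◇¬q is T. ✓
b: ◇□q is T, ◇¬q is F. ✓
c: ◇□q is F, ◇¬q is F. ✗
d: ◇□q is T, ◇¬q is T. ✓
e: ◇□q is F, ◇¬q is F. ✗

{a, b, d}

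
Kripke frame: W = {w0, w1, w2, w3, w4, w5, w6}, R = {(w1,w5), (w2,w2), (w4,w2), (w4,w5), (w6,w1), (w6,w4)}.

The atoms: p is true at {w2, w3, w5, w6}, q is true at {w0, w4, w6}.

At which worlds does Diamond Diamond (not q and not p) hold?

∅

w0: no successors, so Diamond Diamond (not q and not p) fails. ✗
w1: successors {w5}; Diamond (not q and not p) there: w5:F. ✗
w2: successors {w2}; Diamond (not q and not p) there: w2:F. ✗
w3: no successors, so Diamond Diamond (not q and not p) fails. ✗
w4: successors {w2, w5}; Diamond (not q and not p) there: w2:F, w5:F. ✗
w5: no successors, so Diamond Diamond (not q and not p) fails. ✗
w6: successors {w1, w4}; Diamond (not q and not p) there: w1:F, w4:F. ✗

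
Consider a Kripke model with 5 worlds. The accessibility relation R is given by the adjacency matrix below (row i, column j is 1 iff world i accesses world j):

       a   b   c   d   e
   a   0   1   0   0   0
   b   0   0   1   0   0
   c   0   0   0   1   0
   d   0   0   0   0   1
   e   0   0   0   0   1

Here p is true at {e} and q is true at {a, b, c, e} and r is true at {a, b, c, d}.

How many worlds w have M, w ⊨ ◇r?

3

a: successors {b}; r there: b:T. ✓
b: successors {c}; r there: c:T. ✓
c: successors {d}; r there: d:T. ✓
d: successors {e}; r there: e:F. ✗
e: successors {e}; r there: e:F. ✗
Satisfying worlds: {a, b, c}.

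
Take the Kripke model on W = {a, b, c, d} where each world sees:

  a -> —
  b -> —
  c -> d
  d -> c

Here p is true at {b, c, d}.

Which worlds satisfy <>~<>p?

∅

a: no successors, so <>~<>p fails. ✗
b: no successors, so <>~<>p fails. ✗
c: successors {d}; ~<>p there: d:F. ✗
d: successors {c}; ~<>p there: c:F. ✗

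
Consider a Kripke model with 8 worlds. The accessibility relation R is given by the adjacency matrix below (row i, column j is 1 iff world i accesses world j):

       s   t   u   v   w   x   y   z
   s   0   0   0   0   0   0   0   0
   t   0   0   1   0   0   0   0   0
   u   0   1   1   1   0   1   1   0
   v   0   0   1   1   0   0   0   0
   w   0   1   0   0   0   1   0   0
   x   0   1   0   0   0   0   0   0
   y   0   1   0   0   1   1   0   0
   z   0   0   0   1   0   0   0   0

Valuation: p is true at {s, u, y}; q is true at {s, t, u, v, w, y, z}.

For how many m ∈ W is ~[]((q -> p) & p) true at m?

6

s: []((q -> p) & p) is T. ✗
t: []((q -> p) & p) is T. ✗
u: []((q -> p) & p) is F. ✓
v: []((q -> p) & p) is F. ✓
w: []((q -> p) & p) is F. ✓
x: []((q -> p) & p) is F. ✓
y: []((q -> p) & p) is F. ✓
z: []((q -> p) & p) is F. ✓
Satisfying worlds: {u, v, w, x, y, z}.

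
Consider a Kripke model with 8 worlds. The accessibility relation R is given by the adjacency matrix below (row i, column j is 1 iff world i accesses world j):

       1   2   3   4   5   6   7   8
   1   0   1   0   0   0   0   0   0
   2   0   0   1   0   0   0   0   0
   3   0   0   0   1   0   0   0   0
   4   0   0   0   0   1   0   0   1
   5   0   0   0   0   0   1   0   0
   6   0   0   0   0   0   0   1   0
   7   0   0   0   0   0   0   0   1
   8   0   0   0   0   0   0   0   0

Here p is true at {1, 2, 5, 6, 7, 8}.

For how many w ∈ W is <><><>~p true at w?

1

1: successors {2}; <><>~p there: 2:T. ✓
2: successors {3}; <><>~p there: 3:F. ✗
3: successors {4}; <><>~p there: 4:F. ✗
4: successors {5, 8}; <><>~p there: 5:F, 8:F. ✗
5: successors {6}; <><>~p there: 6:F. ✗
6: successors {7}; <><>~p there: 7:F. ✗
7: successors {8}; <><>~p there: 8:F. ✗
8: no successors, so <><><>~p fails. ✗
Satisfying worlds: {1}.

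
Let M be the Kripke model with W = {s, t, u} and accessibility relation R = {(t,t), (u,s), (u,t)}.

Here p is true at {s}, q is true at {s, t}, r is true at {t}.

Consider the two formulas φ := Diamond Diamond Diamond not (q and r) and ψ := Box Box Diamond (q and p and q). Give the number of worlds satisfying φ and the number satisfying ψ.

For Diamond Diamond Diamond not (q and r):
s: no successors, so Diamond Diamond Diamond not (q and r) fails. ✗
t: successors {t}; Diamond Diamond not (q and r) there: t:F. ✗
u: successors {s, t}; Diamond Diamond not (q and r) there: s:F, t:F. ✗
— 0 worlds.
For Box Box Diamond (q and p and q):
s: no successors, so Box Box Diamond (q and p and q) holds vacuously. ✓
t: successors {t}; Box Diamond (q and p and q) there: t:F. ✗
u: successors {s, t}; Box Diamond (q and p and q) there: s:T, t:F. ✗
— 1 world.

0 and 1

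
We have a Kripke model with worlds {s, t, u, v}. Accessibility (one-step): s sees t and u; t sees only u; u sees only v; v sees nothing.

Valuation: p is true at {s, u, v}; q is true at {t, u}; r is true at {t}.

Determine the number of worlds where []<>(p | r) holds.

3

s: successors {t, u}; <>(p | r) there: t:T, u:T. ✓
t: successors {u}; <>(p | r) there: u:T. ✓
u: successors {v}; <>(p | r) there: v:F. ✗
v: no successors, so []<>(p | r) holds vacuously. ✓
Satisfying worlds: {s, t, v}.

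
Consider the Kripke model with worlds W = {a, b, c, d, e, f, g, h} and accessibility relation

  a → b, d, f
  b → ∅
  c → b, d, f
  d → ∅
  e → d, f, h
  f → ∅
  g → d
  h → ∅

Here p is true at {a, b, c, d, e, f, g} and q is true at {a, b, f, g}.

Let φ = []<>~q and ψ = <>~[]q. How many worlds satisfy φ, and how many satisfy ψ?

For []<>~q:
a: successors {b, d, f}; <>~q there: b:F, d:F, f:F. ✗
b: no successors, so []<>~q holds vacuously. ✓
c: successors {b, d, f}; <>~q there: b:F, d:F, f:F. ✗
d: no successors, so []<>~q holds vacuously. ✓
e: successors {d, f, h}; <>~q there: d:F, f:F, h:F. ✗
f: no successors, so []<>~q holds vacuously. ✓
g: successors {d}; <>~q there: d:F. ✗
h: no successors, so []<>~q holds vacuously. ✓
— 4 worlds.
For <>~[]q:
a: successors {b, d, f}; ~[]q there: b:F, d:F, f:F. ✗
b: no successors, so <>~[]q fails. ✗
c: successors {b, d, f}; ~[]q there: b:F, d:F, f:F. ✗
d: no successors, so <>~[]q fails. ✗
e: successors {d, f, h}; ~[]q there: d:F, f:F, h:F. ✗
f: no successors, so <>~[]q fails. ✗
g: successors {d}; ~[]q there: d:F. ✗
h: no successors, so <>~[]q fails. ✗
— 0 worlds.

4 and 0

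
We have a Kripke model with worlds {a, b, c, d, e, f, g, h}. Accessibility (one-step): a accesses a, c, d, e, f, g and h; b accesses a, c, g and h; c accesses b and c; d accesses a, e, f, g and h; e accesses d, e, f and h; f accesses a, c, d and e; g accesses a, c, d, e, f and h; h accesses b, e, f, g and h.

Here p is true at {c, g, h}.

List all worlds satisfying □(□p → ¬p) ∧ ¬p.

a: □(□p → ¬p) is T, ¬p is T. ✓
b: □(□p → ¬p) is T, ¬p is T. ✓
c: □(□p → ¬p) is T, ¬p is F. ✗
d: □(□p → ¬p) is T, ¬p is T. ✓
e: □(□p → ¬p) is T, ¬p is T. ✓
f: □(□p → ¬p) is T, ¬p is T. ✓
g: □(□p → ¬p) is T, ¬p is F. ✗
h: □(□p → ¬p) is T, ¬p is F. ✗

{a, b, d, e, f}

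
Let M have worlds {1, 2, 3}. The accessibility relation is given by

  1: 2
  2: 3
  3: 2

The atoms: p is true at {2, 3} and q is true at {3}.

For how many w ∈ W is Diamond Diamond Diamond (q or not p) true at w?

1: successors {2}; Diamond Diamond (q or not p) there: 2:F. ✗
2: successors {3}; Diamond Diamond (q or not p) there: 3:T. ✓
3: successors {2}; Diamond Diamond (q or not p) there: 2:F. ✗
Satisfying worlds: {2}.

1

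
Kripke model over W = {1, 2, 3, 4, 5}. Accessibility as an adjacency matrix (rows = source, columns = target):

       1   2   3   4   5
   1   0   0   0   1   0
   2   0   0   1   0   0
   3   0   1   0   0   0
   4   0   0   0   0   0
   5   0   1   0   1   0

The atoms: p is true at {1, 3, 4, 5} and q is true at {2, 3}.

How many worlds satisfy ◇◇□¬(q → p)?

1: successors {4}; ◇□¬(q → p) there: 4:F. ✗
2: successors {3}; ◇□¬(q → p) there: 3:F. ✗
3: successors {2}; ◇□¬(q → p) there: 2:T. ✓
4: no successors, so ◇◇□¬(q → p) fails. ✗
5: successors {2, 4}; ◇□¬(q → p) there: 2:T, 4:F. ✓
Satisfying worlds: {3, 5}.

2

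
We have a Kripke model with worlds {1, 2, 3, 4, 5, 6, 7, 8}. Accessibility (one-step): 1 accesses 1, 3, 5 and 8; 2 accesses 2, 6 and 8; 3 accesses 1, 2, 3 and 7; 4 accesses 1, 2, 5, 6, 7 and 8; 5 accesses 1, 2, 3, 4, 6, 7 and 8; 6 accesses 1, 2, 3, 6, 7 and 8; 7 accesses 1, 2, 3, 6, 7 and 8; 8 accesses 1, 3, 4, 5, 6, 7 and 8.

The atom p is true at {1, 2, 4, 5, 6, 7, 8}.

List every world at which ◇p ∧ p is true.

{1, 2, 4, 5, 6, 7, 8}

1: ◇p is T, p is T. ✓
2: ◇p is T, p is T. ✓
3: ◇p is T, p is F. ✗
4: ◇p is T, p is T. ✓
5: ◇p is T, p is T. ✓
6: ◇p is T, p is T. ✓
7: ◇p is T, p is T. ✓
8: ◇p is T, p is T. ✓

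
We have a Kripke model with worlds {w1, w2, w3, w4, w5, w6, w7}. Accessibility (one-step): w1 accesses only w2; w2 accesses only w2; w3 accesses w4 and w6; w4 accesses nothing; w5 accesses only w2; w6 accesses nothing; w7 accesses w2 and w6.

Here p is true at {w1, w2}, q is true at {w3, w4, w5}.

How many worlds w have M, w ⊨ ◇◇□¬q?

w1: successors {w2}; ◇□¬q there: w2:T. ✓
w2: successors {w2}; ◇□¬q there: w2:T. ✓
w3: successors {w4, w6}; ◇□¬q there: w4:F, w6:F. ✗
w4: no successors, so ◇◇□¬q fails. ✗
w5: successors {w2}; ◇□¬q there: w2:T. ✓
w6: no successors, so ◇◇□¬q fails. ✗
w7: successors {w2, w6}; ◇□¬q there: w2:T, w6:F. ✓
Satisfying worlds: {w1, w2, w5, w7}.

4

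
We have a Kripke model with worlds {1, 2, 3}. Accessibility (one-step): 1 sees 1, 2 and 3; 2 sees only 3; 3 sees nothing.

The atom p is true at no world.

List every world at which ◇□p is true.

{1, 2}

1: successors {1, 2, 3}; □p there: 1:F, 2:F, 3:T. ✓
2: successors {3}; □p there: 3:T. ✓
3: no successors, so ◇□p fails. ✗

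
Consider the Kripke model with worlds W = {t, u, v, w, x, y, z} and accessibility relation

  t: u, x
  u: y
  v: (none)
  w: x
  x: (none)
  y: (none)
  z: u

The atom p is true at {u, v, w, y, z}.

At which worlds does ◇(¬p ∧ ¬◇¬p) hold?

{t, w}

t: successors {u, x}; ¬p ∧ ¬◇¬p there: u:F, x:T. ✓
u: successors {y}; ¬p ∧ ¬◇¬p there: y:F. ✗
v: no successors, so ◇(¬p ∧ ¬◇¬p) fails. ✗
w: successors {x}; ¬p ∧ ¬◇¬p there: x:T. ✓
x: no successors, so ◇(¬p ∧ ¬◇¬p) fails. ✗
y: no successors, so ◇(¬p ∧ ¬◇¬p) fails. ✗
z: successors {u}; ¬p ∧ ¬◇¬p there: u:F. ✗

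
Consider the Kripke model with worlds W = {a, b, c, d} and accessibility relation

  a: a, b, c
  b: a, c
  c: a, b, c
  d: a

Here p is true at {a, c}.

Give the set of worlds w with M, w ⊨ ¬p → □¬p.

a: ¬p is F, □¬p is F. ✓
b: ¬p is T, □¬p is F. ✗
c: ¬p is F, □¬p is F. ✓
d: ¬p is T, □¬p is F. ✗

{a, c}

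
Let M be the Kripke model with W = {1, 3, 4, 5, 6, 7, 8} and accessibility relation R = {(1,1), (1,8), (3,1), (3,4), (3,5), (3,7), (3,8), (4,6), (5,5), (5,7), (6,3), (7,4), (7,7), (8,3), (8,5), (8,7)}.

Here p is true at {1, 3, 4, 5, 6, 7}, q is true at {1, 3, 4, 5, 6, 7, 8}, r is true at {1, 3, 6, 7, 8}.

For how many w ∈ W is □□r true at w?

1: successors {1, 8}; □r there: 1:T, 8:F. ✗
3: successors {1, 4, 5, 7, 8}; □r there: 1:T, 4:T, 5:F, 7:F, 8:F. ✗
4: successors {6}; □r there: 6:T. ✓
5: successors {5, 7}; □r there: 5:F, 7:F. ✗
6: successors {3}; □r there: 3:F. ✗
7: successors {4, 7}; □r there: 4:T, 7:F. ✗
8: successors {3, 5, 7}; □r there: 3:F, 5:F, 7:F. ✗
Satisfying worlds: {4}.

1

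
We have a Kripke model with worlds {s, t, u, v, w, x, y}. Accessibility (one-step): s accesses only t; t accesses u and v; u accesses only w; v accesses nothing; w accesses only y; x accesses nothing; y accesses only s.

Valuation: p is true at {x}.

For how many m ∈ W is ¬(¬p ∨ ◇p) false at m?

s: ¬p ∨ ◇p is T. ✗
t: ¬p ∨ ◇p is T. ✗
u: ¬p ∨ ◇p is T. ✗
v: ¬p ∨ ◇p is T. ✗
w: ¬p ∨ ◇p is T. ✗
x: ¬p ∨ ◇p is F. ✓
y: ¬p ∨ ◇p is T. ✗
Satisfying worlds: {x}.
So ¬(¬p ∨ ◇p) fails at the other 6 worlds.

6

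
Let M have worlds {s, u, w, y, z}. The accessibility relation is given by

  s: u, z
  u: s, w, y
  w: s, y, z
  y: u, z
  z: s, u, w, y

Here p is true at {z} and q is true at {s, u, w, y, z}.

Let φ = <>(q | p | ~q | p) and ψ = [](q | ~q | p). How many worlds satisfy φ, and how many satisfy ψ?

5 and 5

For <>(q | p | ~q | p):
s: successors {u, z}; q | p | ~q | p there: u:T, z:T. ✓
u: successors {s, w, y}; q | p | ~q | p there: s:T, w:T, y:T. ✓
w: successors {s, y, z}; q | p | ~q | p there: s:T, y:T, z:T. ✓
y: successors {u, z}; q | p | ~q | p there: u:T, z:T. ✓
z: successors {s, u, w, y}; q | p | ~q | p there: s:T, u:T, w:T, y:T. ✓
— 5 worlds.
For [](q | ~q | p):
s: successors {u, z}; q | ~q | p there: u:T, z:T. ✓
u: successors {s, w, y}; q | ~q | p there: s:T, w:T, y:T. ✓
w: successors {s, y, z}; q | ~q | p there: s:T, y:T, z:T. ✓
y: successors {u, z}; q | ~q | p there: u:T, z:T. ✓
z: successors {s, u, w, y}; q | ~q | p there: s:T, u:T, w:T, y:T. ✓
— 5 worlds.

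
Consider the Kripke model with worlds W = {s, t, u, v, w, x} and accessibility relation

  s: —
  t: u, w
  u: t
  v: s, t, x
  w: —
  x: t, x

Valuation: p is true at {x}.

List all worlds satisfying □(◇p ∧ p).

{s, w}

s: no successors, so □(◇p ∧ p) holds vacuously. ✓
t: successors {u, w}; ◇p ∧ p there: u:F, w:F. ✗
u: successors {t}; ◇p ∧ p there: t:F. ✗
v: successors {s, t, x}; ◇p ∧ p there: s:F, t:F, x:T. ✗
w: no successors, so □(◇p ∧ p) holds vacuously. ✓
x: successors {t, x}; ◇p ∧ p there: t:F, x:T. ✗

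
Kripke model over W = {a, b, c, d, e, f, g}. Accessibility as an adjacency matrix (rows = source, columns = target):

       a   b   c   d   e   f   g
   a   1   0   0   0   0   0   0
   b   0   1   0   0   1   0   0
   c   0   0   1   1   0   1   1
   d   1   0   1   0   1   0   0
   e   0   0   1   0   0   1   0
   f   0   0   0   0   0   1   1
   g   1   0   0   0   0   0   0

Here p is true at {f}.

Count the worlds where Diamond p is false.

a: successors {a}; p there: a:F. ✗
b: successors {b, e}; p there: b:F, e:F. ✗
c: successors {c, d, f, g}; p there: c:F, d:F, f:T, g:F. ✓
d: successors {a, c, e}; p there: a:F, c:F, e:F. ✗
e: successors {c, f}; p there: c:F, f:T. ✓
f: successors {f, g}; p there: f:T, g:F. ✓
g: successors {a}; p there: a:F. ✗
Satisfying worlds: {c, e, f}.
So Diamond p fails at the other 4 worlds.

4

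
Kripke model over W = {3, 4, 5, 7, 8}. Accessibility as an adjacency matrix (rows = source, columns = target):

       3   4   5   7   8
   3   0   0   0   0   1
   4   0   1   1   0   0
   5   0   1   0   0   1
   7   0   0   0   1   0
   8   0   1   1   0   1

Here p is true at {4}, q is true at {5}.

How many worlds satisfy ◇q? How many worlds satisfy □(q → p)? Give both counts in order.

For ◇q:
3: successors {8}; q there: 8:F. ✗
4: successors {4, 5}; q there: 4:F, 5:T. ✓
5: successors {4, 8}; q there: 4:F, 8:F. ✗
7: successors {7}; q there: 7:F. ✗
8: successors {4, 5, 8}; q there: 4:F, 5:T, 8:F. ✓
— 2 worlds.
For □(q → p):
3: successors {8}; q → p there: 8:T. ✓
4: successors {4, 5}; q → p there: 4:T, 5:F. ✗
5: successors {4, 8}; q → p there: 4:T, 8:T. ✓
7: successors {7}; q → p there: 7:T. ✓
8: successors {4, 5, 8}; q → p there: 4:T, 5:F, 8:T. ✗
— 3 worlds.

2 and 3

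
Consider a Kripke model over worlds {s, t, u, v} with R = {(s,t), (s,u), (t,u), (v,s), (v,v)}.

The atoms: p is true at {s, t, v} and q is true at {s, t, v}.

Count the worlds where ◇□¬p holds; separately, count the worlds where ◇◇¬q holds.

For ◇□¬p:
s: successors {t, u}; □¬p there: t:T, u:T. ✓
t: successors {u}; □¬p there: u:T. ✓
u: no successors, so ◇□¬p fails. ✗
v: successors {s, v}; □¬p there: s:F, v:F. ✗
— 2 worlds.
For ◇◇¬q:
s: successors {t, u}; ◇¬q there: t:T, u:F. ✓
t: successors {u}; ◇¬q there: u:F. ✗
u: no successors, so ◇◇¬q fails. ✗
v: successors {s, v}; ◇¬q there: s:T, v:F. ✓
— 2 worlds.

2 and 2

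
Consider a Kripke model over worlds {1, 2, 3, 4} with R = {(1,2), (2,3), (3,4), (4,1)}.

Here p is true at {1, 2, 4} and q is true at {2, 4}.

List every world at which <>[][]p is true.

{1, 2, 3}

1: successors {2}; [][]p there: 2:T. ✓
2: successors {3}; [][]p there: 3:T. ✓
3: successors {4}; [][]p there: 4:T. ✓
4: successors {1}; [][]p there: 1:F. ✗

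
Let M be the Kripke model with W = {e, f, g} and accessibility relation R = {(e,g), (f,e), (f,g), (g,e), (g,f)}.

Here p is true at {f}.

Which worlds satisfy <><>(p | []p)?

e: successors {g}; <>(p | []p) there: g:T. ✓
f: successors {e, g}; <>(p | []p) there: e:F, g:T. ✓
g: successors {e, f}; <>(p | []p) there: e:F, f:F. ✗

{e, f}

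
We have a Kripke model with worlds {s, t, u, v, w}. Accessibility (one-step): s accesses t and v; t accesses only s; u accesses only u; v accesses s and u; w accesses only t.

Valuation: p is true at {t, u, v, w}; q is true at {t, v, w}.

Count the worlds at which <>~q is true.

s: successors {t, v}; ~q there: t:F, v:F. ✗
t: successors {s}; ~q there: s:T. ✓
u: successors {u}; ~q there: u:T. ✓
v: successors {s, u}; ~q there: s:T, u:T. ✓
w: successors {t}; ~q there: t:F. ✗
Satisfying worlds: {t, u, v}.

3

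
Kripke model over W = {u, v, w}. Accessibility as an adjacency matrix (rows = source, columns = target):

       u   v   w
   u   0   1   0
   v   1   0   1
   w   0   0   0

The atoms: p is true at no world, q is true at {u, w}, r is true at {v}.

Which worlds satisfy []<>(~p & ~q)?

u: successors {v}; <>(~p & ~q) there: v:F. ✗
v: successors {u, w}; <>(~p & ~q) there: u:T, w:F. ✗
w: no successors, so []<>(~p & ~q) holds vacuously. ✓

{w}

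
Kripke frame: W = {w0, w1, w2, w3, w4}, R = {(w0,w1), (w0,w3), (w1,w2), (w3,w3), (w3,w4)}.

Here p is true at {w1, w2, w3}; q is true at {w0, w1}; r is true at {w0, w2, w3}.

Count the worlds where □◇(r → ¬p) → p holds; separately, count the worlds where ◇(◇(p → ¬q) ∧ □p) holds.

4 and 1

For □◇(r → ¬p) → p:
w0: □◇(r → ¬p) is F, p is F. ✓
w1: □◇(r → ¬p) is F, p is T. ✓
w2: □◇(r → ¬p) is T, p is T. ✓
w3: □◇(r → ¬p) is F, p is T. ✓
w4: □◇(r → ¬p) is T, p is F. ✗
— 4 worlds.
For ◇(◇(p → ¬q) ∧ □p):
w0: successors {w1, w3}; ◇(p → ¬q) ∧ □p there: w1:T, w3:F. ✓
w1: successors {w2}; ◇(p → ¬q) ∧ □p there: w2:F. ✗
w2: no successors, so ◇(◇(p → ¬q) ∧ □p) fails. ✗
w3: successors {w3, w4}; ◇(p → ¬q) ∧ □p there: w3:F, w4:F. ✗
w4: no successors, so ◇(◇(p → ¬q) ∧ □p) fails. ✗
— 1 world.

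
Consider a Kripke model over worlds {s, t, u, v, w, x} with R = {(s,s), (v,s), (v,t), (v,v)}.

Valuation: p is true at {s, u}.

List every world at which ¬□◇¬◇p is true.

{s, v}

s: □◇¬◇p is F. ✓
t: □◇¬◇p is T. ✗
u: □◇¬◇p is T. ✗
v: □◇¬◇p is F. ✓
w: □◇¬◇p is T. ✗
x: □◇¬◇p is T. ✗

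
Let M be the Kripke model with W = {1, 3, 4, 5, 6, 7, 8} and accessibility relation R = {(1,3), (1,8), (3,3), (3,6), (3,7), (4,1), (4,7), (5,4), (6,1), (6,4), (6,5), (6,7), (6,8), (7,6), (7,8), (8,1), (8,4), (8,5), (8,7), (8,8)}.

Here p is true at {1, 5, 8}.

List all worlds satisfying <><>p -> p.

1: <><>p is T, p is T. ✓
3: <><>p is T, p is F. ✗
4: <><>p is T, p is F. ✗
5: <><>p is T, p is T. ✓
6: <><>p is T, p is F. ✗
7: <><>p is T, p is F. ✗
8: <><>p is T, p is T. ✓

{1, 5, 8}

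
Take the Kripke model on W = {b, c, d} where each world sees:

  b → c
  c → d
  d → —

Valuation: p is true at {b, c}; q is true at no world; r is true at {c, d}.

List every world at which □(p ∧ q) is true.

b: successors {c}; p ∧ q there: c:F. ✗
c: successors {d}; p ∧ q there: d:F. ✗
d: no successors, so □(p ∧ q) holds vacuously. ✓

{d}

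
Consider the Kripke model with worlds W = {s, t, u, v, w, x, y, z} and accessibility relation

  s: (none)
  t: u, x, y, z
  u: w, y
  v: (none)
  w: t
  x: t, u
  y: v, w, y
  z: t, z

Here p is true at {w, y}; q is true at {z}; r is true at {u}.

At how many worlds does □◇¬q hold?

s: no successors, so □◇¬q holds vacuously. ✓
t: successors {u, x, y, z}; ◇¬q there: u:T, x:T, y:T, z:T. ✓
u: successors {w, y}; ◇¬q there: w:T, y:T. ✓
v: no successors, so □◇¬q holds vacuously. ✓
w: successors {t}; ◇¬q there: t:T. ✓
x: successors {t, u}; ◇¬q there: t:T, u:T. ✓
y: successors {v, w, y}; ◇¬q there: v:F, w:T, y:T. ✗
z: successors {t, z}; ◇¬q there: t:T, z:T. ✓
Satisfying worlds: {s, t, u, v, w, x, z}.

7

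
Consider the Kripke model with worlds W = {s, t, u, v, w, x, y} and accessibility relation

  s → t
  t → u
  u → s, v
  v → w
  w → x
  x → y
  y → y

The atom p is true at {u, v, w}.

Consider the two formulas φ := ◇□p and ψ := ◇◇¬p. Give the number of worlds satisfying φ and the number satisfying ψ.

For ◇□p:
s: successors {t}; □p there: t:T. ✓
t: successors {u}; □p there: u:F. ✗
u: successors {s, v}; □p there: s:F, v:T. ✓
v: successors {w}; □p there: w:F. ✗
w: successors {x}; □p there: x:F. ✗
x: successors {y}; □p there: y:F. ✗
y: successors {y}; □p there: y:F. ✗
— 2 worlds.
For ◇◇¬p:
s: successors {t}; ◇¬p there: t:F. ✗
t: successors {u}; ◇¬p there: u:T. ✓
u: successors {s, v}; ◇¬p there: s:T, v:F. ✓
v: successors {w}; ◇¬p there: w:T. ✓
w: successors {x}; ◇¬p there: x:T. ✓
x: successors {y}; ◇¬p there: y:T. ✓
y: successors {y}; ◇¬p there: y:T. ✓
— 6 worlds.

2 and 6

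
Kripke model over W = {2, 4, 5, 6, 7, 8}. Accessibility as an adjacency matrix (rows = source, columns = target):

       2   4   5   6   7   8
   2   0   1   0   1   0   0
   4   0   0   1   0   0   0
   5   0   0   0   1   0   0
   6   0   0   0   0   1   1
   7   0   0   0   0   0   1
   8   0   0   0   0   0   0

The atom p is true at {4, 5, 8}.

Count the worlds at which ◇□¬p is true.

2: successors {4, 6}; □¬p there: 4:F, 6:F. ✗
4: successors {5}; □¬p there: 5:T. ✓
5: successors {6}; □¬p there: 6:F. ✗
6: successors {7, 8}; □¬p there: 7:F, 8:T. ✓
7: successors {8}; □¬p there: 8:T. ✓
8: no successors, so ◇□¬p fails. ✗
Satisfying worlds: {4, 6, 7}.

3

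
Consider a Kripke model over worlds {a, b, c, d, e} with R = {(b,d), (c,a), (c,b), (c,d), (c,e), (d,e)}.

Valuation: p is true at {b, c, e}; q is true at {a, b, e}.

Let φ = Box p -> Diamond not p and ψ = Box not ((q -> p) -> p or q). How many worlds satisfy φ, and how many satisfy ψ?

For Box p -> Diamond not p:
a: Box p is T, Diamond not p is F. ✗
b: Box p is F, Diamond not p is T. ✓
c: Box p is F, Diamond not p is T. ✓
d: Box p is T, Diamond not p is F. ✗
e: Box p is T, Diamond not p is F. ✗
— 2 worlds.
For Box not ((q -> p) -> p or q):
a: no successors, so Box not ((q -> p) -> p or q) holds vacuously. ✓
b: successors {d}; not ((q -> p) -> p or q) there: d:T. ✓
c: successors {a, b, d, e}; not ((q -> p) -> p or q) there: a:F, b:F, d:T, e:F. ✗
d: successors {e}; not ((q -> p) -> p or q) there: e:F. ✗
e: no successors, so Box not ((q -> p) -> p or q) holds vacuously. ✓
— 3 worlds.

2 and 3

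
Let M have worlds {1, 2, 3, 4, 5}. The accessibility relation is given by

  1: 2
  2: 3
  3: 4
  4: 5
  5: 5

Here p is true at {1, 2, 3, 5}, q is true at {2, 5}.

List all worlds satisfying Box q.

1: successors {2}; q there: 2:T. ✓
2: successors {3}; q there: 3:F. ✗
3: successors {4}; q there: 4:F. ✗
4: successors {5}; q there: 5:T. ✓
5: successors {5}; q there: 5:T. ✓

{1, 4, 5}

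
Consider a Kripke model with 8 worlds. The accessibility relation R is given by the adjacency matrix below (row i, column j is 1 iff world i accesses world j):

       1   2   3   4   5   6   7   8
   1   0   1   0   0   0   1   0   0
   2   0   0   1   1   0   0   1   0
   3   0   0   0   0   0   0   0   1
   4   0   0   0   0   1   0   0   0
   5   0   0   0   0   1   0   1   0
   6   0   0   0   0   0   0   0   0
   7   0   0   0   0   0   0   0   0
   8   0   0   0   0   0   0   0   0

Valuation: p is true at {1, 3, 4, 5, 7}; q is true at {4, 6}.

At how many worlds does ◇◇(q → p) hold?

1: successors {2, 6}; ◇(q → p) there: 2:T, 6:F. ✓
2: successors {3, 4, 7}; ◇(q → p) there: 3:T, 4:T, 7:F. ✓
3: successors {8}; ◇(q → p) there: 8:F. ✗
4: successors {5}; ◇(q → p) there: 5:T. ✓
5: successors {5, 7}; ◇(q → p) there: 5:T, 7:F. ✓
6: no successors, so ◇◇(q → p) fails. ✗
7: no successors, so ◇◇(q → p) fails. ✗
8: no successors, so ◇◇(q → p) fails. ✗
Satisfying worlds: {1, 2, 4, 5}.

4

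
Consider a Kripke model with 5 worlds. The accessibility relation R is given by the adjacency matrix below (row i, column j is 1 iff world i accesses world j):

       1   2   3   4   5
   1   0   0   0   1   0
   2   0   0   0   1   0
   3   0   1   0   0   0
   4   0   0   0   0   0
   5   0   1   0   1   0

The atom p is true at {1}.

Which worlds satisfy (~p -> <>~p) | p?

{1, 2, 3, 5}

1: ~p -> <>~p is T, p is T. ✓
2: ~p -> <>~p is T, p is F. ✓
3: ~p -> <>~p is T, p is F. ✓
4: ~p -> <>~p is F, p is F. ✗
5: ~p -> <>~p is T, p is F. ✓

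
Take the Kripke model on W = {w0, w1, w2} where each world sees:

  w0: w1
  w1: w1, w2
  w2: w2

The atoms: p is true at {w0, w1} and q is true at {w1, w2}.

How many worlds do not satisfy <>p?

1

w0: successors {w1}; p there: w1:T. ✓
w1: successors {w1, w2}; p there: w1:T, w2:F. ✓
w2: successors {w2}; p there: w2:F. ✗
Satisfying worlds: {w0, w1}.
So <>p fails at the other 1 world.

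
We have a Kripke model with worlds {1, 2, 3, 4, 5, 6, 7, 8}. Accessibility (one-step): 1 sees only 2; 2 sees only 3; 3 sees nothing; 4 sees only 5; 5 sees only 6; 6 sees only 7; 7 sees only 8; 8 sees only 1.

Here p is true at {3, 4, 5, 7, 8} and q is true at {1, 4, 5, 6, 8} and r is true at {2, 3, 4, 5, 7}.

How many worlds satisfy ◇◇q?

1: successors {2}; ◇q there: 2:F. ✗
2: successors {3}; ◇q there: 3:F. ✗
3: no successors, so ◇◇q fails. ✗
4: successors {5}; ◇q there: 5:T. ✓
5: successors {6}; ◇q there: 6:F. ✗
6: successors {7}; ◇q there: 7:T. ✓
7: successors {8}; ◇q there: 8:T. ✓
8: successors {1}; ◇q there: 1:F. ✗
Satisfying worlds: {4, 6, 7}.

3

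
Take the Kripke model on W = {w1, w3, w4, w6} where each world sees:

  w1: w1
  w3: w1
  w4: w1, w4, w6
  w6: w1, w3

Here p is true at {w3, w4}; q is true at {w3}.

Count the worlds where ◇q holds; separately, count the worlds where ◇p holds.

For ◇q:
w1: successors {w1}; q there: w1:F. ✗
w3: successors {w1}; q there: w1:F. ✗
w4: successors {w1, w4, w6}; q there: w1:F, w4:F, w6:F. ✗
w6: successors {w1, w3}; q there: w1:F, w3:T. ✓
— 1 world.
For ◇p:
w1: successors {w1}; p there: w1:F. ✗
w3: successors {w1}; p there: w1:F. ✗
w4: successors {w1, w4, w6}; p there: w1:F, w4:T, w6:F. ✓
w6: successors {w1, w3}; p there: w1:F, w3:T. ✓
— 2 worlds.

1 and 2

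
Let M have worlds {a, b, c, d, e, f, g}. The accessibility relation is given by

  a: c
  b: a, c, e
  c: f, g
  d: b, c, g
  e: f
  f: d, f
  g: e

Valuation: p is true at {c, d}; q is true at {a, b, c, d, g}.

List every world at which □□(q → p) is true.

a: successors {c}; □(q → p) there: c:F. ✗
b: successors {a, c, e}; □(q → p) there: a:T, c:F, e:T. ✗
c: successors {f, g}; □(q → p) there: f:T, g:T. ✓
d: successors {b, c, g}; □(q → p) there: b:F, c:F, g:T. ✗
e: successors {f}; □(q → p) there: f:T. ✓
f: successors {d, f}; □(q → p) there: d:F, f:T. ✗
g: successors {e}; □(q → p) there: e:T. ✓

{c, e, g}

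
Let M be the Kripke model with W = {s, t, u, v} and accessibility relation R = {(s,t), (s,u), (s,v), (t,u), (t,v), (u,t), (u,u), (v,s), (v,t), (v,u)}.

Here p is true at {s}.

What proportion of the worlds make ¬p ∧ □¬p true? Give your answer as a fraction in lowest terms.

s: ¬p is F, □¬p is T. ✗
t: ¬p is T, □¬p is T. ✓
u: ¬p is T, □¬p is T. ✓
v: ¬p is T, □¬p is F. ✗
That's 2 of 4 worlds, so 2/4 = 1/2.

1/2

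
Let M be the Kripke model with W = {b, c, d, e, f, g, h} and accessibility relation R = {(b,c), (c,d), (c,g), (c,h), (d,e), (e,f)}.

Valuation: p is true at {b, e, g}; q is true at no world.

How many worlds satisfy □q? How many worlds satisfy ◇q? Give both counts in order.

3 and 0

For □q:
b: successors {c}; q there: c:F. ✗
c: successors {d, g, h}; q there: d:F, g:F, h:F. ✗
d: successors {e}; q there: e:F. ✗
e: successors {f}; q there: f:F. ✗
f: no successors, so □q holds vacuously. ✓
g: no successors, so □q holds vacuously. ✓
h: no successors, so □q holds vacuously. ✓
— 3 worlds.
For ◇q:
b: successors {c}; q there: c:F. ✗
c: successors {d, g, h}; q there: d:F, g:F, h:F. ✗
d: successors {e}; q there: e:F. ✗
e: successors {f}; q there: f:F. ✗
f: no successors, so ◇q fails. ✗
g: no successors, so ◇q fails. ✗
h: no successors, so ◇q fails. ✗
— 0 worlds.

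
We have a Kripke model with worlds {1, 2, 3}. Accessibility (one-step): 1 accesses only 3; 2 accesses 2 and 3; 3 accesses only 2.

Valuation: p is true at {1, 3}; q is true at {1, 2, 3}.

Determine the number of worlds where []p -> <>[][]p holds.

1: []p is T, <>[][]p is F. ✗
2: []p is F, <>[][]p is F. ✓
3: []p is F, <>[][]p is F. ✓
Satisfying worlds: {2, 3}.

2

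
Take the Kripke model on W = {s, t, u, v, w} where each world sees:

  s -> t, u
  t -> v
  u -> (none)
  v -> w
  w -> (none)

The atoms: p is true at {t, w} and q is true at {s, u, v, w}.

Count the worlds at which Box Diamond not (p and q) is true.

2

s: successors {t, u}; Diamond not (p and q) there: t:T, u:F. ✗
t: successors {v}; Diamond not (p and q) there: v:F. ✗
u: no successors, so Box Diamond not (p and q) holds vacuously. ✓
v: successors {w}; Diamond not (p and q) there: w:F. ✗
w: no successors, so Box Diamond not (p and q) holds vacuously. ✓
Satisfying worlds: {u, w}.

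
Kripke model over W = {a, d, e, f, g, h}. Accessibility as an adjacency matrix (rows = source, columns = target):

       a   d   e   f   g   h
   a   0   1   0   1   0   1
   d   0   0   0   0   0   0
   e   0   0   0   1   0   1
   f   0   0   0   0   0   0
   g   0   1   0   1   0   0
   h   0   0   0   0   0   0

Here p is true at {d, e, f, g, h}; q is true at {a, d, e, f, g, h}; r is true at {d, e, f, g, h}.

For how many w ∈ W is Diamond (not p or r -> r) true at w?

3

a: successors {d, f, h}; not p or r -> r there: d:T, f:T, h:T. ✓
d: no successors, so Diamond (not p or r -> r) fails. ✗
e: successors {f, h}; not p or r -> r there: f:T, h:T. ✓
f: no successors, so Diamond (not p or r -> r) fails. ✗
g: successors {d, f}; not p or r -> r there: d:T, f:T. ✓
h: no successors, so Diamond (not p or r -> r) fails. ✗
Satisfying worlds: {a, e, g}.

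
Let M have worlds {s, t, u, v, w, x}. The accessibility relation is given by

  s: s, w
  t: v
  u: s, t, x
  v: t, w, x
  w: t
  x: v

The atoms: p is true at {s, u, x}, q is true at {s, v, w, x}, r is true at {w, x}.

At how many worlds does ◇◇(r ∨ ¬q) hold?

s: successors {s, w}; ◇(r ∨ ¬q) there: s:T, w:T. ✓
t: successors {v}; ◇(r ∨ ¬q) there: v:T. ✓
u: successors {s, t, x}; ◇(r ∨ ¬q) there: s:T, t:F, x:F. ✓
v: successors {t, w, x}; ◇(r ∨ ¬q) there: t:F, w:T, x:F. ✓
w: successors {t}; ◇(r ∨ ¬q) there: t:F. ✗
x: successors {v}; ◇(r ∨ ¬q) there: v:T. ✓
Satisfying worlds: {s, t, u, v, x}.

5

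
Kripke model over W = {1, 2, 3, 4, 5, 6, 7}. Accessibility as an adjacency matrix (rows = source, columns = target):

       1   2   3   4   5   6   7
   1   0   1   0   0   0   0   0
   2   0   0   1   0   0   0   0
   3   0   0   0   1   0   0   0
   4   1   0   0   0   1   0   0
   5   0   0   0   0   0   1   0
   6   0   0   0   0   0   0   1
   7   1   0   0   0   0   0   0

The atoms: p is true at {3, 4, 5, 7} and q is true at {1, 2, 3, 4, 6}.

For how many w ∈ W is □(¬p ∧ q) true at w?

3

1: successors {2}; ¬p ∧ q there: 2:T. ✓
2: successors {3}; ¬p ∧ q there: 3:F. ✗
3: successors {4}; ¬p ∧ q there: 4:F. ✗
4: successors {1, 5}; ¬p ∧ q there: 1:T, 5:F. ✗
5: successors {6}; ¬p ∧ q there: 6:T. ✓
6: successors {7}; ¬p ∧ q there: 7:F. ✗
7: successors {1}; ¬p ∧ q there: 1:T. ✓
Satisfying worlds: {1, 5, 7}.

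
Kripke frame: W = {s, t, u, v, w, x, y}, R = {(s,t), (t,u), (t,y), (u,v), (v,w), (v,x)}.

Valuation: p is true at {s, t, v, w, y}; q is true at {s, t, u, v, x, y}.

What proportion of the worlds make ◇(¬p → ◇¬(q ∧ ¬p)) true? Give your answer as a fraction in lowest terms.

4/7

s: successors {t}; ¬p → ◇¬(q ∧ ¬p) there: t:T. ✓
t: successors {u, y}; ¬p → ◇¬(q ∧ ¬p) there: u:T, y:T. ✓
u: successors {v}; ¬p → ◇¬(q ∧ ¬p) there: v:T. ✓
v: successors {w, x}; ¬p → ◇¬(q ∧ ¬p) there: w:T, x:F. ✓
w: no successors, so ◇(¬p → ◇¬(q ∧ ¬p)) fails. ✗
x: no successors, so ◇(¬p → ◇¬(q ∧ ¬p)) fails. ✗
y: no successors, so ◇(¬p → ◇¬(q ∧ ¬p)) fails. ✗
That's 4 of 7 worlds, so 4/7.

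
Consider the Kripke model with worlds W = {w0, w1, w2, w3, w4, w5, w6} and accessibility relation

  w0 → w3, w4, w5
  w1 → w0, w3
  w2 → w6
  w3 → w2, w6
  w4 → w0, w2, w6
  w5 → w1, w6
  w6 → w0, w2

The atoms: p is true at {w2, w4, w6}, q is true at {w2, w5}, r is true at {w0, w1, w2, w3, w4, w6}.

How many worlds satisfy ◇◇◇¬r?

5

w0: successors {w3, w4, w5}; ◇◇¬r there: w3:F, w4:T, w5:F. ✓
w1: successors {w0, w3}; ◇◇¬r there: w0:F, w3:F. ✗
w2: successors {w6}; ◇◇¬r there: w6:T. ✓
w3: successors {w2, w6}; ◇◇¬r there: w2:F, w6:T. ✓
w4: successors {w0, w2, w6}; ◇◇¬r there: w0:F, w2:F, w6:T. ✓
w5: successors {w1, w6}; ◇◇¬r there: w1:T, w6:T. ✓
w6: successors {w0, w2}; ◇◇¬r there: w0:F, w2:F. ✗
Satisfying worlds: {w0, w2, w3, w4, w5}.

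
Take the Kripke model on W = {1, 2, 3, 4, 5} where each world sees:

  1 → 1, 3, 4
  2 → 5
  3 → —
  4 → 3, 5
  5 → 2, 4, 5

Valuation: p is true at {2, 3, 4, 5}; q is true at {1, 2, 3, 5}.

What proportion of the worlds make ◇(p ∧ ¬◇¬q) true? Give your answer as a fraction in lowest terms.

1: successors {1, 3, 4}; p ∧ ¬◇¬q there: 1:F, 3:T, 4:T. ✓
2: successors {5}; p ∧ ¬◇¬q there: 5:F. ✗
3: no successors, so ◇(p ∧ ¬◇¬q) fails. ✗
4: successors {3, 5}; p ∧ ¬◇¬q there: 3:T, 5:F. ✓
5: successors {2, 4, 5}; p ∧ ¬◇¬q there: 2:T, 4:T, 5:F. ✓
That's 3 of 5 worlds, so 3/5.

3/5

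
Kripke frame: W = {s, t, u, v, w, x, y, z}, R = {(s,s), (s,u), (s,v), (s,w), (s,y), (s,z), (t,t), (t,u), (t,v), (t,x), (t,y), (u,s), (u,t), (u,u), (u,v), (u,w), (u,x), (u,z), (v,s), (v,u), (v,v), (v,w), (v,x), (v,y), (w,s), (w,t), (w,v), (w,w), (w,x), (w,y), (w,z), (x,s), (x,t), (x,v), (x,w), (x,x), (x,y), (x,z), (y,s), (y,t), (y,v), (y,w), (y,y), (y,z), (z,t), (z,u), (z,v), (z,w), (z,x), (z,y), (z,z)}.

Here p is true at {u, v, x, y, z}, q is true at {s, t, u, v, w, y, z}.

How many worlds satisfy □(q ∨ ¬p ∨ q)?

s: successors {s, u, v, w, y, z}; q ∨ ¬p ∨ q there: s:T, u:T, v:T, w:T, y:T, z:T. ✓
t: successors {t, u, v, x, y}; q ∨ ¬p ∨ q there: t:T, u:T, v:T, x:F, y:T. ✗
u: successors {s, t, u, v, w, x, z}; q ∨ ¬p ∨ q there: s:T, t:T, u:T, v:T, w:T, x:F, z:T. ✗
v: successors {s, u, v, w, x, y}; q ∨ ¬p ∨ q there: s:T, u:T, v:T, w:T, x:F, y:T. ✗
w: successors {s, t, v, w, x, y, z}; q ∨ ¬p ∨ q there: s:T, t:T, v:T, w:T, x:F, y:T, z:T. ✗
x: successors {s, t, v, w, x, y, z}; q ∨ ¬p ∨ q there: s:T, t:T, v:T, w:T, x:F, y:T, z:T. ✗
y: successors {s, t, v, w, y, z}; q ∨ ¬p ∨ q there: s:T, t:T, v:T, w:T, y:T, z:T. ✓
z: successors {t, u, v, w, x, y, z}; q ∨ ¬p ∨ q there: t:T, u:T, v:T, w:T, x:F, y:T, z:T. ✗
Satisfying worlds: {s, y}.

2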